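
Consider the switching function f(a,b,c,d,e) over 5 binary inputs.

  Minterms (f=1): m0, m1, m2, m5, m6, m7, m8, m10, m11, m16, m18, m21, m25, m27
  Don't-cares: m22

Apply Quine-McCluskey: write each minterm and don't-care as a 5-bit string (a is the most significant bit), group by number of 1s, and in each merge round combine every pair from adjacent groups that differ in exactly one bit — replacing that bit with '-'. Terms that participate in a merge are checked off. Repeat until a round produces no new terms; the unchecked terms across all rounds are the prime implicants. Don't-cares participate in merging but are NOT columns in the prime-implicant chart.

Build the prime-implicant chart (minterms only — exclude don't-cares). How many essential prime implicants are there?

size-2^0 implicants → 00000(✓)  00001(✓)  00010(✓)  00101(✓)  00110(✓)  00111(✓)  01000(✓)  01010(✓)  01011(✓)  10000(✓)  10010(✓)  10101(✓)  10110(✓)  11001(✓)  11011(✓)
size-2^1 implicants → -0000(✓)  -0010(✓)  -0101  -0110(✓)  -1011  0-000(✓)  0-010(✓)  00-01  00-10(✓)  000-0(✓)  0000-  001-1  0011-  010-0(✓)  0101-  10-10(✓)  100-0(✓)  110-1
size-2^2 implicants → -0-10  -00-0  0-0-0
Unchecked terms (primes): -0-10, -00-0, -0101, -1011, 0-0-0, 00-01, 0000-, 001-1, 0011-, 0101-, 110-1
Minterm coverage:
  m0 ⊆ -00-0,0-0-0,0000-
  m1 ⊆ 00-01,0000-
  m2 ⊆ -0-10,-00-0,0-0-0
  m5 ⊆ -0101,00-01,001-1
  m6 ⊆ -0-10,0011-
  m7 ⊆ 001-1,0011-
  m8 ⊆ 0-0-0 [E]
  m10 ⊆ 0-0-0,0101-
  m11 ⊆ -1011,0101-
  m16 ⊆ -00-0 [E]
  m18 ⊆ -0-10,-00-0
  m21 ⊆ -0101 [E]
  m25 ⊆ 110-1 [E]
  m27 ⊆ -1011,110-1
E = {-00-0, -0101, 0-0-0, 110-1}

4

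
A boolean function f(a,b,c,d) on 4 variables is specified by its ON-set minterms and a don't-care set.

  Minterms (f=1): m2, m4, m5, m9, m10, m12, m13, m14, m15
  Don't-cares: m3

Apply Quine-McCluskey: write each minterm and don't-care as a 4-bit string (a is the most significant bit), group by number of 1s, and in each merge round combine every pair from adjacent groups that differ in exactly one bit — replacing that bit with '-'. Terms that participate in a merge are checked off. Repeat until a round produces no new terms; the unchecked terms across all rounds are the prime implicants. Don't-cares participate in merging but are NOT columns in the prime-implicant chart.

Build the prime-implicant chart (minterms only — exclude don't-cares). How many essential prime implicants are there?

[col 0] 0010*, 0011*, 0100*, 0101*, 1001*, 1010*, 1100*, 1101*, 1110*, 1111*
[col 1] -010, -100*, -101*, 001-, 010-*, 1-01, 1-10, 11-0*, 11-1*, 110-*, 111-*
[col 2] -10-, 11--
Prime implicants: -010, -10-, 001-, 1-01, 1-10, 11--
PI chart (minterm → PIs covering it):
  2 | -010,001-
  4 | -10-  (sole → essential)
  5 | -10-  (sole → essential)
  9 | 1-01  (sole → essential)
  10 | -010,1-10
  12 | -10-,11--
  13 | -10-,1-01,11--
  14 | 1-10,11--
  15 | 11--  (sole → essential)
Essential prime implicants: -10-, 1-01, 11--

3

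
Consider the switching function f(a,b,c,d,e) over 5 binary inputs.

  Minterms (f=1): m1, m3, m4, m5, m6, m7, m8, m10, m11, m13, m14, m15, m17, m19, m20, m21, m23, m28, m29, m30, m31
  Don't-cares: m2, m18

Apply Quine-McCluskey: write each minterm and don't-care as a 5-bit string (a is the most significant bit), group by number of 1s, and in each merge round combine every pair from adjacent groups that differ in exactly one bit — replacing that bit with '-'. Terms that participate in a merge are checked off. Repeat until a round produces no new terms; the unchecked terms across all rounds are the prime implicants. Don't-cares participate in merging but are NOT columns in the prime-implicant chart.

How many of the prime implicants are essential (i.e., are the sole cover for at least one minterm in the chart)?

Round 0: 00001✓ 00010✓ 00011✓ 00100✓ 00101✓ 00110✓ 00111✓ 01000✓ 01010✓ 01011✓ 01101✓ 01110✓ 01111✓ 10001✓ 10010✓ 10011✓ 10100✓ 10101✓ 10111✓ 11100✓ 11101✓ 11110✓ 11111✓
Round 1: -0001✓ -0010✓ -0011✓ -0100✓ -0101✓ -0111✓ -1101✓ -1110✓ -1111✓ 0-010✓ 0-011✓ 0-101✓ 0-110✓ 0-111✓ 00-01✓ 00-10✓ 00-11✓ 000-1✓ 0001-✓ 001-0✓ 001-1✓ 0010-✓ 0011-✓ 01-10✓ 01-11✓ 010-0 0101-✓ 011-1✓ 0111-✓ 1-100✓ 1-101✓ 1-111✓ 10-01✓ 10-11✓ 100-1✓ 1001-✓ 101-1✓ 1010-✓ 111-0✓ 111-1✓ 1110-✓ 1111-✓
Round 2: --101✓ --111✓ -0-01✓ -0-11✓ -00-1✓ -001- -01-1✓ -010- -11-1✓ -111- 0--10✓ 0--11✓ 0-01-✓ 0-1-1✓ 0-11-✓ 00--1✓ 00-1-✓ 001-- 01-1-✓ 1-1-1✓ 1-10- 10--1✓ 111--
Round 3: --1-1 -0--1 0--1-
PIs = {--1-1, -0--1, -001-, -010-, -111-, 0--1-, 001--, 010-0, 1-10-, 111--}
Coverage chart:
  m1: -0--1 ←essential
  m3: -0--1,-001-,0--1-
  m4: -010-,001--
  m5: --1-1,-0--1,-010-,001--
  m6: 0--1-,001--
  m7: --1-1,-0--1,0--1-,001--
  m8: 010-0 ←essential
  m10: 0--1-,010-0
  m11: 0--1- ←essential
  m13: --1-1 ←essential
  m14: -111-,0--1-
  m15: --1-1,-111-,0--1-
  m17: -0--1 ←essential
  m19: -0--1,-001-
  m20: -010-,1-10-
  m21: --1-1,-0--1,-010-,1-10-
  m23: --1-1,-0--1
  m28: 1-10-,111--
  m29: --1-1,1-10-,111--
  m30: -111-,111--
  m31: --1-1,-111-,111--
Essential: --1-1, -0--1, 0--1-, 010-0

4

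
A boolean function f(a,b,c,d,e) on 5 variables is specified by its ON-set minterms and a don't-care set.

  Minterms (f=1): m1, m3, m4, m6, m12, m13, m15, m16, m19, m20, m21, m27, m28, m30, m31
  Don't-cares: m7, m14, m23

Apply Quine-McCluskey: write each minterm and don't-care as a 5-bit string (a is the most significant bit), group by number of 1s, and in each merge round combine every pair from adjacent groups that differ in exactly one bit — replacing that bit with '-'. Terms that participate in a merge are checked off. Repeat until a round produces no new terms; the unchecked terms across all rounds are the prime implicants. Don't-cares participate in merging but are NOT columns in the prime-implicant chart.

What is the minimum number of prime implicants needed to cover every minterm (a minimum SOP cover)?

Round 0: 00001✓ 00011✓ 00100✓ 00110✓ 00111✓ 01100✓ 01101✓ 01110✓ 01111✓ 10000✓ 10011✓ 10100✓ 10101✓ 10111✓ 11011✓ 11100✓ 11110✓ 11111✓
Round 1: -0011✓ -0100✓ -0111✓ -1100✓ -1110✓ -1111✓ 0-100✓ 0-110✓ 0-111✓ 00-11✓ 000-1 001-0✓ 0011-✓ 011-0✓ 011-1✓ 0110-✓ 0111-✓ 1-011✓ 1-100✓ 1-111✓ 10-00 10-11✓ 101-1 1010- 11-11✓ 111-0✓ 1111-✓
Round 2: --100 --111 -0-11 -11-0 -111- 0-1-0 0-11- 011-- 1--11
PIs = {--100, --111, -0-11, -11-0, -111-, 0-1-0, 0-11-, 000-1, 011--, 1--11, 10-00, 101-1, 1010-}
Coverage chart:
  m1: 000-1 ←essential
  m3: -0-11,000-1
  m4: --100,0-1-0
  m6: 0-1-0,0-11-
  m12: --100,-11-0,0-1-0,011--
  m13: 011-- ←essential
  m15: --111,-111-,0-11-,011--
  m16: 10-00 ←essential
  m19: -0-11,1--11
  m20: --100,10-00,1010-
  m21: 101-1,1010-
  m27: 1--11 ←essential
  m28: --100,-11-0
  m30: -11-0,-111-
  m31: --111,-111-,1--11
Essential: 000-1, 011--, 1--11, 10-00
Petrick residual → -11-0, 0-1-0, 101-1
Min cover (7 terms): bce' + a'ce' + a'b'c'e + a'bc + ade + ab'd'e' + ab'ce

7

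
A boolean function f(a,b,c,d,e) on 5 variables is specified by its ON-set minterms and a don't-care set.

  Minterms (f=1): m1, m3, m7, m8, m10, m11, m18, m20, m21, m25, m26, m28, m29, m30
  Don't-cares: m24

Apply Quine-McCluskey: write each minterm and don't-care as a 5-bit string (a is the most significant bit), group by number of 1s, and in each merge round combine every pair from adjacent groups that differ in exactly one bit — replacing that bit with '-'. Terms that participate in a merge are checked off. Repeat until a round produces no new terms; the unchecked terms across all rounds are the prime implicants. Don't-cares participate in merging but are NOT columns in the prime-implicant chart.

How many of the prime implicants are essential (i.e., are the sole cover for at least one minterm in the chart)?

7

size-2^0 implicants → 00001(✓)  00011(✓)  00111(✓)  01000(✓)  01010(✓)  01011(✓)  10010(✓)  10100(✓)  10101(✓)  11000(✓)  11001(✓)  11010(✓)  11100(✓)  11101(✓)  11110(✓)
size-2^1 implicants → -1000(✓)  -1010(✓)  0-011  00-11  000-1  010-0(✓)  0101-  1-010  1-100(✓)  1-101(✓)  1010-(✓)  11-00(✓)  11-01(✓)  11-10(✓)  110-0(✓)  1100-(✓)  111-0(✓)  1110-(✓)
size-2^2 implicants → -10-0  1-10-  11--0  11-0-
Unchecked terms (primes): -10-0, 0-011, 00-11, 000-1, 0101-, 1-010, 1-10-, 11--0, 11-0-
Minterm coverage:
  m1 ⊆ 000-1 [E]
  m3 ⊆ 0-011,00-11,000-1
  m7 ⊆ 00-11 [E]
  m8 ⊆ -10-0 [E]
  m10 ⊆ -10-0,0101-
  m11 ⊆ 0-011,0101-
  m18 ⊆ 1-010 [E]
  m20 ⊆ 1-10- [E]
  m21 ⊆ 1-10- [E]
  m25 ⊆ 11-0- [E]
  m26 ⊆ -10-0,1-010,11--0
  m28 ⊆ 1-10-,11--0,11-0-
  m29 ⊆ 1-10-,11-0-
  m30 ⊆ 11--0 [E]
E = {-10-0, 00-11, 000-1, 1-010, 1-10-, 11--0, 11-0-}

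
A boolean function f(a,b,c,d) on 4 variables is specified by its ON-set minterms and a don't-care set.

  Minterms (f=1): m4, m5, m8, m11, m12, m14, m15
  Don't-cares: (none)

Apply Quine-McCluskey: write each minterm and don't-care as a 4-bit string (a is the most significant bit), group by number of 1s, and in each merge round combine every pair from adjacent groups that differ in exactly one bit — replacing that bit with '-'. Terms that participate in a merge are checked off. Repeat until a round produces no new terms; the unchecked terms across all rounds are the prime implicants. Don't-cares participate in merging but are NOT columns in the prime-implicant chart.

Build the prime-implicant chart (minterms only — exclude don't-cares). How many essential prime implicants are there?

3

Round 0: 0100✓ 0101✓ 1000✓ 1011✓ 1100✓ 1110✓ 1111✓
Round 1: -100 010- 1-00 1-11 11-0 111-
PIs = {-100, 010-, 1-00, 1-11, 11-0, 111-}
Coverage chart:
  m4: -100,010-
  m5: 010- ←essential
  m8: 1-00 ←essential
  m11: 1-11 ←essential
  m12: -100,1-00,11-0
  m14: 11-0,111-
  m15: 1-11,111-
Essential: 010-, 1-00, 1-11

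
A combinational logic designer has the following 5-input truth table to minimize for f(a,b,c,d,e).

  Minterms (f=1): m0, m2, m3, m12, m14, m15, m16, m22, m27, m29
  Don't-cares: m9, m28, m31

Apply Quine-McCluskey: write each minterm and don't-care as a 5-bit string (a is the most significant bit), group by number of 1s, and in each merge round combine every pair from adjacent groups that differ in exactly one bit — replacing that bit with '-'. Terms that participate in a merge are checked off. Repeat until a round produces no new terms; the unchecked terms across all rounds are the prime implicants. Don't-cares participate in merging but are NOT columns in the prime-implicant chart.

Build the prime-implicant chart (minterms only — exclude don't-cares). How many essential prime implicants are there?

[col 0] 00000*, 00010*, 00011*, 01001, 01100*, 01110*, 01111*, 10000*, 10110, 11011*, 11100*, 11101*, 11111*
[col 1] -0000, -1100, -1111, 000-0, 0001-, 011-0, 0111-, 11-11, 111-1, 1110-
Prime implicants: -0000, -1100, -1111, 000-0, 0001-, 01001, 011-0, 0111-, 10110, 11-11, 111-1, 1110-
PI chart (minterm → PIs covering it):
  0 | -0000,000-0
  2 | 000-0,0001-
  3 | 0001-  (sole → essential)
  12 | -1100,011-0
  14 | 011-0,0111-
  15 | -1111,0111-
  16 | -0000  (sole → essential)
  22 | 10110  (sole → essential)
  27 | 11-11  (sole → essential)
  29 | 111-1,1110-
Essential prime implicants: -0000, 0001-, 10110, 11-11

4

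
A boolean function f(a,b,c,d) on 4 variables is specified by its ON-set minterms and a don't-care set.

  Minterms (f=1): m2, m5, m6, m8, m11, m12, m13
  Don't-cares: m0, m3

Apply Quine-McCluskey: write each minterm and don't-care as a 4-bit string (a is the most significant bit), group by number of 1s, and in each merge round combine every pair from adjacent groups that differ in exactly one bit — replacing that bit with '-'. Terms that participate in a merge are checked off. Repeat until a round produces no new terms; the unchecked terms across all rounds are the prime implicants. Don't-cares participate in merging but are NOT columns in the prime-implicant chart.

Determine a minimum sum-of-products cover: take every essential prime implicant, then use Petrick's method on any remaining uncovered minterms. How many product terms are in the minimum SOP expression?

size-2^0 implicants → 0000(✓)  0010(✓)  0011(✓)  0101(✓)  0110(✓)  1000(✓)  1011(✓)  1100(✓)  1101(✓)
size-2^1 implicants → -000  -011  -101  0-10  00-0  001-  1-00  110-
Unchecked terms (primes): -000, -011, -101, 0-10, 00-0, 001-, 1-00, 110-
Minterm coverage:
  m2 ⊆ 0-10,00-0,001-
  m5 ⊆ -101 [E]
  m6 ⊆ 0-10 [E]
  m8 ⊆ -000,1-00
  m11 ⊆ -011 [E]
  m12 ⊆ 1-00,110-
  m13 ⊆ -101,110-
E = {-011, -101, 0-10}
Petrick residual → 1-00
Cover = b'cd + bc'd + a'cd' + ac'd'  |cover|=4

4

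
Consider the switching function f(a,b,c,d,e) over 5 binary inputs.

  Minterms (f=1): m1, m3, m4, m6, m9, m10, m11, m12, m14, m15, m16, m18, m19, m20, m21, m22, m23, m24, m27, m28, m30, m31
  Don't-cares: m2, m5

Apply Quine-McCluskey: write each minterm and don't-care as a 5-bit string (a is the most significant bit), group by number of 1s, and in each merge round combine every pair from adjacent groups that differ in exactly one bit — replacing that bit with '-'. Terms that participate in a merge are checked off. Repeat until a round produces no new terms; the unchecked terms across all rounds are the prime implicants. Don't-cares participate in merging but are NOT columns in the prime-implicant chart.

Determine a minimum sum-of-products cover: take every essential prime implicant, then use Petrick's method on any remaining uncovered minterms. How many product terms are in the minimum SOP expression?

7

size-2^0 implicants → 00001(✓)  00010(✓)  00011(✓)  00100(✓)  00101(✓)  00110(✓)  01001(✓)  01010(✓)  01011(✓)  01100(✓)  01110(✓)  01111(✓)  10000(✓)  10010(✓)  10011(✓)  10100(✓)  10101(✓)  10110(✓)  10111(✓)  11000(✓)  11011(✓)  11100(✓)  11110(✓)  11111(✓)
size-2^1 implicants → -0010(✓)  -0011(✓)  -0100(✓)  -0101(✓)  -0110(✓)  -1011(✓)  -1100(✓)  -1110(✓)  -1111(✓)  0-001(✓)  0-010(✓)  0-011(✓)  0-100(✓)  0-110(✓)  00-01  00-10(✓)  000-1(✓)  0001-(✓)  001-0(✓)  0010-(✓)  01-10(✓)  01-11(✓)  010-1(✓)  0101-(✓)  011-0(✓)  0111-(✓)  1-000(✓)  1-011(✓)  1-100(✓)  1-110(✓)  1-111(✓)  10-00(✓)  10-10(✓)  10-11(✓)  100-0(✓)  1001-(✓)  101-0(✓)  101-1(✓)  1010-(✓)  1011-(✓)  11-00(✓)  11-11(✓)  111-0(✓)  1111-(✓)
size-2^2 implicants → --011  --100(✓)  --110(✓)  -0-10  -001-  -01-0(✓)  -010-  -1-11  -11-0(✓)  -111-  0--10  0-0-1  0-01-  0-1-0(✓)  01-1-  1--00  1--11  1-1-0(✓)  1-11-  10--0  10-1-  101--
size-2^3 implicants → --1-0
Unchecked terms (primes): --011, --1-0, -0-10, -001-, -010-, -1-11, -111-, 0--10, 0-0-1, 0-01-, 00-01, 01-1-, 1--00, 1--11, 1-11-, 10--0, 10-1-, 101--
Minterm coverage:
  m1 ⊆ 0-0-1,00-01
  m3 ⊆ --011,-001-,0-0-1,0-01-
  m4 ⊆ --1-0,-010-
  m6 ⊆ --1-0,-0-10,0--10
  m9 ⊆ 0-0-1 [E]
  m10 ⊆ 0--10,0-01-,01-1-
  m11 ⊆ --011,-1-11,0-0-1,0-01-,01-1-
  m12 ⊆ --1-0 [E]
  m14 ⊆ --1-0,-111-,0--10,01-1-
  m15 ⊆ -1-11,-111-,01-1-
  m16 ⊆ 1--00,10--0
  m18 ⊆ -0-10,-001-,10--0,10-1-
  m19 ⊆ --011,-001-,1--11,10-1-
  m20 ⊆ --1-0,-010-,1--00,10--0,101--
  m21 ⊆ -010-,101--
  m22 ⊆ --1-0,-0-10,1-11-,10--0,10-1-,101--
  m23 ⊆ 1--11,1-11-,10-1-,101--
  m24 ⊆ 1--00 [E]
  m27 ⊆ --011,-1-11,1--11
  m28 ⊆ --1-0,1--00
  m30 ⊆ --1-0,-111-,1-11-
  m31 ⊆ -1-11,-111-,1--11,1-11-
E = {--1-0, 0-0-1, 1--00}
Petrick residual → -0-10, -010-, 01-1-, 1--11
Cover = ce' + b'de' + b'cd' + a'c'e + a'bd + ad'e' + ade  |cover|=7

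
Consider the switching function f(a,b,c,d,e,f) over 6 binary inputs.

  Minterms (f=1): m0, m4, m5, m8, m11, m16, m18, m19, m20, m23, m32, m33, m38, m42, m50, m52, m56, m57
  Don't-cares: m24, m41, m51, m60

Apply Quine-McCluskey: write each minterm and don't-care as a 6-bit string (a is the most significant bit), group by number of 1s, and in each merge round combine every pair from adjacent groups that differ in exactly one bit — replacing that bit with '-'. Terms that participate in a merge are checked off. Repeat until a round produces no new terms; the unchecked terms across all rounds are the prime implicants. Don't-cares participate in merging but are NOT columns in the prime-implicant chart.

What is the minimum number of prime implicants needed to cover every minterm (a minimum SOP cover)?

Round 0: 000000✓ 000100✓ 000101✓ 001000✓ 001011 010000✓ 010010✓ 010011✓ 010100✓ 010111✓ 011000✓ 100000✓ 100001✓ 100110 101001✓ 101010 110010✓ 110011✓ 110100✓ 111000✓ 111001✓ 111100✓
Round 1: -00000 -10010✓ -10011✓ -10100 -11000 0-0000✓ 0-0100✓ 0-1000✓ 00-000✓ 000-00✓ 00010- 01-000✓ 010-00✓ 010-11 0100-0 01001-✓ 1-1001 10-001 10000- 11-100 11001-✓ 111-00 11100-
Round 2: -1001- 0--000 0-0-00
PIs = {-00000, -1001-, -10100, -11000, 0--000, 0-0-00, 00010-, 001011, 010-11, 0100-0, 1-1001, 10-001, 10000-, 100110, 101010, 11-100, 111-00, 11100-}
Coverage chart:
  m0: -00000,0--000,0-0-00
  m4: 0-0-00,00010-
  m5: 00010- ←essential
  m8: 0--000 ←essential
  m11: 001011 ←essential
  m16: 0--000,0-0-00,0100-0
  m18: -1001-,0100-0
  m19: -1001-,010-11
  m20: -10100,0-0-00
  m23: 010-11 ←essential
  m32: -00000,10000-
  m33: 10-001,10000-
  m38: 100110 ←essential
  m42: 101010 ←essential
  m50: -1001- ←essential
  m52: -10100,11-100
  m56: -11000,111-00,11100-
  m57: 1-1001,11100-
Essential: -1001-, 0--000, 00010-, 001011, 010-11, 100110, 101010
Petrick residual → -10100, 10000-, 11100-
Min cover (10 terms): bc'd'e + bc'de'f' + a'd'e'f' + a'b'c'de' + a'b'cd'ef + a'bc'ef + ab'c'd'e' + ab'c'def' + ab'cd'ef' + abcd'e'

10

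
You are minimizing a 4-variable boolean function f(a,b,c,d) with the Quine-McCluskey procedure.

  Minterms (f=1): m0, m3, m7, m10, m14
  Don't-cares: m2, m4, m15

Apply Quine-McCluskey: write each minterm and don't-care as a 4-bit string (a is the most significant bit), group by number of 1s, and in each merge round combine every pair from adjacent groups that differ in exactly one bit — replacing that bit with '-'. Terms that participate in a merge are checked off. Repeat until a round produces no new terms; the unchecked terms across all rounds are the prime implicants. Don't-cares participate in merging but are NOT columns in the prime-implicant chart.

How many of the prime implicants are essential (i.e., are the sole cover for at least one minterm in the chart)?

0

Round 0: 0000✓ 0010✓ 0011✓ 0100✓ 0111✓ 1010✓ 1110✓ 1111✓
Round 1: -010 -111 0-00 0-11 00-0 001- 1-10 111-
PIs = {-010, -111, 0-00, 0-11, 00-0, 001-, 1-10, 111-}
Coverage chart:
  m0: 0-00,00-0
  m3: 0-11,001-
  m7: -111,0-11
  m10: -010,1-10
  m14: 1-10,111-
(no essential prime implicants)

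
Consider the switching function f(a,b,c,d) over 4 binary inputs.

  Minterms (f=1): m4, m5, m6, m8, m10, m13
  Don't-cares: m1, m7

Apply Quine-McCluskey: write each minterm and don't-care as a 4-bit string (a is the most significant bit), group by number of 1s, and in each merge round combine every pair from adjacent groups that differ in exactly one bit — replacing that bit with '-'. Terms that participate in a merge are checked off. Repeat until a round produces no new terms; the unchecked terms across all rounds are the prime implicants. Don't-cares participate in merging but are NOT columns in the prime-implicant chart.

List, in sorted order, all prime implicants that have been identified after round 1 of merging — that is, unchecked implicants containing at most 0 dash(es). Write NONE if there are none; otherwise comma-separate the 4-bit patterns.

NONE

size-2^0 implicants → 0001(✓)  0100(✓)  0101(✓)  0110(✓)  0111(✓)  1000(✓)  1010(✓)  1101(✓)
size-2^1 implicants → -101  0-01  01-0(✓)  01-1(✓)  010-(✓)  011-(✓)  10-0
size-2^2 implicants → 01--
Unchecked terms (primes): -101, 0-01, 01--, 10-0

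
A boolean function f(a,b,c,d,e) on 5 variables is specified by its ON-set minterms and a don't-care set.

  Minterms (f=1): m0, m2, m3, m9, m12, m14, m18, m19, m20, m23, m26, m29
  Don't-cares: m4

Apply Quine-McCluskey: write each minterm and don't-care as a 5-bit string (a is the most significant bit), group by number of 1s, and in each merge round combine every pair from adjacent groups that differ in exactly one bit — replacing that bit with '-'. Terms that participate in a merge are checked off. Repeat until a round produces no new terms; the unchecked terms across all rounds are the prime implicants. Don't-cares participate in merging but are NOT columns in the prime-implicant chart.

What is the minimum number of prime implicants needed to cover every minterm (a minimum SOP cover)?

8

[col 0] 00000*, 00010*, 00011*, 00100*, 01001, 01100*, 01110*, 10010*, 10011*, 10100*, 10111*, 11010*, 11101
[col 1] -0010*, -0011*, -0100, 0-100, 00-00, 000-0, 0001-*, 011-0, 1-010, 10-11, 1001-*
[col 2] -001-
Prime implicants: -001-, -0100, 0-100, 00-00, 000-0, 01001, 011-0, 1-010, 10-11, 11101
PI chart (minterm → PIs covering it):
  0 | 00-00,000-0
  2 | -001-,000-0
  3 | -001-  (sole → essential)
  9 | 01001  (sole → essential)
  12 | 0-100,011-0
  14 | 011-0  (sole → essential)
  18 | -001-,1-010
  19 | -001-,10-11
  20 | -0100  (sole → essential)
  23 | 10-11  (sole → essential)
  26 | 1-010  (sole → essential)
  29 | 11101  (sole → essential)
Essential prime implicants: -001-, -0100, 01001, 011-0, 1-010, 10-11, 11101
Petrick residual → 00-00
Minimum SOP uses 8 PIs: b'c'd + b'cd'e' + a'b'd'e' + a'bc'd'e + a'bce' + ac'de' + ab'de + abcd'e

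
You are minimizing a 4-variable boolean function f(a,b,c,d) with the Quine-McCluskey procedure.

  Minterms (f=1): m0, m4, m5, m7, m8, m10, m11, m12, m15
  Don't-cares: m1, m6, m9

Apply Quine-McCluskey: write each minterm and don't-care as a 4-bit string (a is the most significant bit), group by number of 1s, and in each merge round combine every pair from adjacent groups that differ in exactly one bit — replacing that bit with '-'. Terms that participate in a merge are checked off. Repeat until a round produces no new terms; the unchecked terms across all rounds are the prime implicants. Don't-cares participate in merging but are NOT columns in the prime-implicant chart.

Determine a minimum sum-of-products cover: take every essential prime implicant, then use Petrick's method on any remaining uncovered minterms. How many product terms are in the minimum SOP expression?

4

Round 0: 0000✓ 0001✓ 0100✓ 0101✓ 0110✓ 0111✓ 1000✓ 1001✓ 1010✓ 1011✓ 1100✓ 1111✓
Round 1: -000✓ -001✓ -100✓ -111 0-00✓ 0-01✓ 000-✓ 01-0✓ 01-1✓ 010-✓ 011-✓ 1-00✓ 1-11 10-0✓ 10-1✓ 100-✓ 101-✓
Round 2: --00 -00- 0-0- 01-- 10--
PIs = {--00, -00-, -111, 0-0-, 01--, 1-11, 10--}
Coverage chart:
  m0: --00,-00-,0-0-
  m4: --00,0-0-,01--
  m5: 0-0-,01--
  m7: -111,01--
  m8: --00,-00-,10--
  m10: 10-- ←essential
  m11: 1-11,10--
  m12: --00 ←essential
  m15: -111,1-11
Essential: --00, 10--
Petrick residual → -111, 0-0-
Min cover (4 terms): c'd' + bcd + a'c' + ab'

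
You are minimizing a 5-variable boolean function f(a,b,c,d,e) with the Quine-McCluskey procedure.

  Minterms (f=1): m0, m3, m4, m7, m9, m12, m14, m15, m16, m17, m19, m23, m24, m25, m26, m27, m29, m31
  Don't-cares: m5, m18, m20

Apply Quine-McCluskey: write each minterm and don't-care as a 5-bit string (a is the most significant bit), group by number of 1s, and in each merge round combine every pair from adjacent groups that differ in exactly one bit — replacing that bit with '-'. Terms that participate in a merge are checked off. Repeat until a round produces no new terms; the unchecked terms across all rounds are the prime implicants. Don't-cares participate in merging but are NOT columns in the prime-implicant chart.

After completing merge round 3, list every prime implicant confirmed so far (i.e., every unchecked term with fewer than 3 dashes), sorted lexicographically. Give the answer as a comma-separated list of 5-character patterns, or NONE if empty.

--111, -0-00, -0-11, -1001, 0-100, 001-1, 0010-, 011-0, 0111-, 1--11, 11--1

[col 0] 00000*, 00011*, 00100*, 00101*, 00111*, 01001*, 01100*, 01110*, 01111*, 10000*, 10001*, 10010*, 10011*, 10100*, 10111*, 11000*, 11001*, 11010*, 11011*, 11101*, 11111*
[col 1] -0000*, -0011*, -0100*, -0111*, -1001, -1111*, 0-100, 0-111*, 00-00*, 00-11*, 001-1, 0010-, 011-0, 0111-, 1-000*, 1-001*, 1-010*, 1-011*, 1-111*, 10-00*, 10-11*, 100-0*, 100-1*, 1000-*, 1001-*, 11-01*, 11-11*, 110-0*, 110-1*, 1100-*, 1101-*, 111-1*
[col 2] --111, -0-00, -0-11, 1--11, 1-0-0*, 1-0-1*, 1-00-*, 1-01-*, 100--*, 11--1, 110--*
[col 3] 1-0--
Prime implicants: --111, -0-00, -0-11, -1001, 0-100, 001-1, 0010-, 011-0, 0111-, 1--11, 1-0--, 11--1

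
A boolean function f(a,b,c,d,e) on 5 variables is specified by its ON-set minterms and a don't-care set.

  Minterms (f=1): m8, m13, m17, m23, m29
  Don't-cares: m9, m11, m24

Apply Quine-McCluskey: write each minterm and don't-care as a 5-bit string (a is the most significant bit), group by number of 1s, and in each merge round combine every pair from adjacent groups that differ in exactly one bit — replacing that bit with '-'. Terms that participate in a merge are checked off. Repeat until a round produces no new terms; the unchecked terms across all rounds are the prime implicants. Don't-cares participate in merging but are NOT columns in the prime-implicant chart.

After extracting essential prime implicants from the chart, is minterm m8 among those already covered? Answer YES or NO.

[col 0] 01000*, 01001*, 01011*, 01101*, 10001, 10111, 11000*, 11101*
[col 1] -1000, -1101, 01-01, 010-1, 0100-
Prime implicants: -1000, -1101, 01-01, 010-1, 0100-, 10001, 10111
PI chart (minterm → PIs covering it):
  8 | -1000,0100-
  13 | -1101,01-01
  17 | 10001  (sole → essential)
  23 | 10111  (sole → essential)
  29 | -1101  (sole → essential)
Essential prime implicants: -1101, 10001, 10111

NO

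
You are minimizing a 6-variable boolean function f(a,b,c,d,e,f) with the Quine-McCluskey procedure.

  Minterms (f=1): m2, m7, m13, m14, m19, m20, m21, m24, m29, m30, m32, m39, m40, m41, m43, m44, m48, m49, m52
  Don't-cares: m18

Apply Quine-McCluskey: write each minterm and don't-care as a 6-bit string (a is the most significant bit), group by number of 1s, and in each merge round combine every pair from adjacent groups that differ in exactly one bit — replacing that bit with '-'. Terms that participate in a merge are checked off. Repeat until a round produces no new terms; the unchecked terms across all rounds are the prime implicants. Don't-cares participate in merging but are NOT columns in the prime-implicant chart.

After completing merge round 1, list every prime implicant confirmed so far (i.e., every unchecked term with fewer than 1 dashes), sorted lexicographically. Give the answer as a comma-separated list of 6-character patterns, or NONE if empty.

Round 0: 000010✓ 000111✓ 001101✓ 001110✓ 010010✓ 010011✓ 010100✓ 010101✓ 011000 011101✓ 011110✓ 100000✓ 100111✓ 101000✓ 101001✓ 101011✓ 101100✓ 110000✓ 110001✓ 110100✓
Round 1: -00111 -10100 0-0010 0-1101 0-1110 01-101 01001- 01010- 1-0000 10-000 101-00 1010-1 10100- 110-00 11000-
PIs = {-00111, -10100, 0-0010, 0-1101, 0-1110, 01-101, 01001-, 01010-, 011000, 1-0000, 10-000, 101-00, 1010-1, 10100-, 110-00, 11000-}

011000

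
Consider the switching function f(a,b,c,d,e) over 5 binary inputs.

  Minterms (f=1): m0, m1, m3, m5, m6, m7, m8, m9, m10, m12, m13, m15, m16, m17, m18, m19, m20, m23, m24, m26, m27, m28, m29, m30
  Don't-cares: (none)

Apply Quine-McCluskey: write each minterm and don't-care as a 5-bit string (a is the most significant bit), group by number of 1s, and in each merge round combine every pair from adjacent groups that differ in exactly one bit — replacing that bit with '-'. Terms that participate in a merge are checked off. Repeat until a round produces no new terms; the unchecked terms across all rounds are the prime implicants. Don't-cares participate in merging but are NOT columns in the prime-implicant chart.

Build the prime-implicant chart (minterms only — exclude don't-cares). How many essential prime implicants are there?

size-2^0 implicants → 00000(✓)  00001(✓)  00011(✓)  00101(✓)  00110(✓)  00111(✓)  01000(✓)  01001(✓)  01010(✓)  01100(✓)  01101(✓)  01111(✓)  10000(✓)  10001(✓)  10010(✓)  10011(✓)  10100(✓)  10111(✓)  11000(✓)  11010(✓)  11011(✓)  11100(✓)  11101(✓)  11110(✓)
size-2^1 implicants → -0000(✓)  -0001(✓)  -0011(✓)  -0111(✓)  -1000(✓)  -1010(✓)  -1100(✓)  -1101(✓)  0-000(✓)  0-001(✓)  0-101(✓)  0-111(✓)  00-01(✓)  00-11(✓)  000-1(✓)  0000-(✓)  001-1(✓)  0011-  01-00(✓)  01-01(✓)  010-0(✓)  0100-(✓)  011-1(✓)  0110-(✓)  1-000(✓)  1-010(✓)  1-011(✓)  1-100(✓)  10-00(✓)  10-11(✓)  100-0(✓)  100-1(✓)  1000-(✓)  1001-(✓)  11-00(✓)  11-10(✓)  110-0(✓)  1101-(✓)  111-0(✓)  1110-(✓)
size-2^2 implicants → --000  -0-11  -00-1  -000-  -1-00  -10-0  -110-  0--01  0-00-  0-1-1  00--1  01-0-  1--00  1-0-0  1-01-  100--  11--0
Unchecked terms (primes): --000, -0-11, -00-1, -000-, -1-00, -10-0, -110-, 0--01, 0-00-, 0-1-1, 00--1, 0011-, 01-0-, 1--00, 1-0-0, 1-01-, 100--, 11--0
Minterm coverage:
  m0 ⊆ --000,-000-,0-00-
  m1 ⊆ -00-1,-000-,0--01,0-00-,00--1
  m3 ⊆ -0-11,-00-1,00--1
  m5 ⊆ 0--01,0-1-1,00--1
  m6 ⊆ 0011- [E]
  m7 ⊆ -0-11,0-1-1,00--1,0011-
  m8 ⊆ --000,-1-00,-10-0,0-00-,01-0-
  m9 ⊆ 0--01,0-00-,01-0-
  m10 ⊆ -10-0 [E]
  m12 ⊆ -1-00,-110-,01-0-
  m13 ⊆ -110-,0--01,0-1-1,01-0-
  m15 ⊆ 0-1-1 [E]
  m16 ⊆ --000,-000-,1--00,1-0-0,100--
  m17 ⊆ -00-1,-000-,100--
  m18 ⊆ 1-0-0,1-01-,100--
  m19 ⊆ -0-11,-00-1,1-01-,100--
  m20 ⊆ 1--00 [E]
  m23 ⊆ -0-11 [E]
  m24 ⊆ --000,-1-00,-10-0,1--00,1-0-0,11--0
  m26 ⊆ -10-0,1-0-0,1-01-,11--0
  m27 ⊆ 1-01- [E]
  m28 ⊆ -1-00,-110-,1--00,11--0
  m29 ⊆ -110- [E]
  m30 ⊆ 11--0 [E]
E = {-0-11, -10-0, -110-, 0-1-1, 0011-, 1--00, 1-01-, 11--0}

8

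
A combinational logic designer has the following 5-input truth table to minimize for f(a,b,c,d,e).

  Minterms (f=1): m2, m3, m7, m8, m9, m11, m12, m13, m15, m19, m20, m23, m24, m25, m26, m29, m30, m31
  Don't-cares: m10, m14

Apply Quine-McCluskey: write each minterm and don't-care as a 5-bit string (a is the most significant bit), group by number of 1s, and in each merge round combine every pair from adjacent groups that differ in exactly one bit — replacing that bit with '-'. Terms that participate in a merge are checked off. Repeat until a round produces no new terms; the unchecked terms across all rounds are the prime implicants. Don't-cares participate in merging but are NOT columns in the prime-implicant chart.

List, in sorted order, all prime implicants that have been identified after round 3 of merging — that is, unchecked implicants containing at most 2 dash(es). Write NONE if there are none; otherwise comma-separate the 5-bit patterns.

--111, -0-11, -1-01, -1-10, -10-0, -100-, -11-1, -111-, 0--11, 0-01-, 10100

Round 0: 00010✓ 00011✓ 00111✓ 01000✓ 01001✓ 01010✓ 01011✓ 01100✓ 01101✓ 01110✓ 01111✓ 10011✓ 10100 10111✓ 11000✓ 11001✓ 11010✓ 11101✓ 11110✓ 11111✓
Round 1: -0011✓ -0111✓ -1000✓ -1001✓ -1010✓ -1101✓ -1110✓ -1111✓ 0-010✓ 0-011✓ 0-111✓ 00-11✓ 0001-✓ 01-00✓ 01-01✓ 01-10✓ 01-11✓ 010-0✓ 010-1✓ 0100-✓ 0101-✓ 011-0✓ 011-1✓ 0110-✓ 0111-✓ 1-111✓ 10-11✓ 11-01✓ 11-10✓ 110-0✓ 1100-✓ 111-1✓ 1111-✓
Round 2: --111 -0-11 -1-01 -1-10 -10-0 -100- -11-1 -111- 0--11 0-01- 01--0✓ 01--1✓ 01-0-✓ 01-1-✓ 010--✓ 011--✓
Round 3: 01---
PIs = {--111, -0-11, -1-01, -1-10, -10-0, -100-, -11-1, -111-, 0--11, 0-01-, 01---, 10100}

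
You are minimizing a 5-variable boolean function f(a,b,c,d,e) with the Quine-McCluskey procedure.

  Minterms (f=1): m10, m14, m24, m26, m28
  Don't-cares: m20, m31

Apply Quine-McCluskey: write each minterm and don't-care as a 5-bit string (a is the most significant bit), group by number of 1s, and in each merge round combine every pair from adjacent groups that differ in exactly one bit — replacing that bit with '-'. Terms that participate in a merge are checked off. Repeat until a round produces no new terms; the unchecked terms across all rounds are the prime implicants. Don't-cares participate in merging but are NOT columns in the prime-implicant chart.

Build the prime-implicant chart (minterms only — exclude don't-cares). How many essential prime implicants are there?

1

[col 0] 01010*, 01110*, 10100*, 11000*, 11010*, 11100*, 11111
[col 1] -1010, 01-10, 1-100, 11-00, 110-0
Prime implicants: -1010, 01-10, 1-100, 11-00, 110-0, 11111
PI chart (minterm → PIs covering it):
  10 | -1010,01-10
  14 | 01-10  (sole → essential)
  24 | 11-00,110-0
  26 | -1010,110-0
  28 | 1-100,11-00
Essential prime implicants: 01-10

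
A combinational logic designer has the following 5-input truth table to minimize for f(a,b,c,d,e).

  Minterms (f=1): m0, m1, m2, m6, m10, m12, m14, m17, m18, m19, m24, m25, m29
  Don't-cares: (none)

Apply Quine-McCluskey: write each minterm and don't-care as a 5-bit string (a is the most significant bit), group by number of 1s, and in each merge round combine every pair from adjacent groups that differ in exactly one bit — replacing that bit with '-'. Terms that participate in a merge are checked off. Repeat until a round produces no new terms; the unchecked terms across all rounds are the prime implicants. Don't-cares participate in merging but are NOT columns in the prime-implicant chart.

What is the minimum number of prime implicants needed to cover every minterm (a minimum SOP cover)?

7

Round 0: 00000✓ 00001✓ 00010✓ 00110✓ 01010✓ 01100✓ 01110✓ 10001✓ 10010✓ 10011✓ 11000✓ 11001✓ 11101✓
Round 1: -0001 -0010 0-010✓ 0-110✓ 00-10✓ 000-0 0000- 01-10✓ 011-0 1-001 100-1 1001- 11-01 1100-
Round 2: 0--10
PIs = {-0001, -0010, 0--10, 000-0, 0000-, 011-0, 1-001, 100-1, 1001-, 11-01, 1100-}
Coverage chart:
  m0: 000-0,0000-
  m1: -0001,0000-
  m2: -0010,0--10,000-0
  m6: 0--10 ←essential
  m10: 0--10 ←essential
  m12: 011-0 ←essential
  m14: 0--10,011-0
  m17: -0001,1-001,100-1
  m18: -0010,1001-
  m19: 100-1,1001-
  m24: 1100- ←essential
  m25: 1-001,11-01,1100-
  m29: 11-01 ←essential
Essential: 0--10, 011-0, 11-01, 1100-
Petrick residual → -0001, 000-0, 1001-
Min cover (7 terms): b'c'd'e + a'de' + a'b'c'e' + a'bce' + ab'c'd + abd'e + abc'd'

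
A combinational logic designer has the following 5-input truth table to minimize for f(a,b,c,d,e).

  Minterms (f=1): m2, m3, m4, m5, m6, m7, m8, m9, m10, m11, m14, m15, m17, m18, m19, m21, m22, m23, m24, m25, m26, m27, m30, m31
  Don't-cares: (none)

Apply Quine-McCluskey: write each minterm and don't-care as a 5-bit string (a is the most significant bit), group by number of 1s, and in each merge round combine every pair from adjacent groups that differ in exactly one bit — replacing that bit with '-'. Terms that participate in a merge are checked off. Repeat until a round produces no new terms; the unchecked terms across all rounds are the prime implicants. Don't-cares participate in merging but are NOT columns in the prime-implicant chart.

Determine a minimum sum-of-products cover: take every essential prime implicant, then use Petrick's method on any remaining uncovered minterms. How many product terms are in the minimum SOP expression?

size-2^0 implicants → 00010(✓)  00011(✓)  00100(✓)  00101(✓)  00110(✓)  00111(✓)  01000(✓)  01001(✓)  01010(✓)  01011(✓)  01110(✓)  01111(✓)  10001(✓)  10010(✓)  10011(✓)  10101(✓)  10110(✓)  10111(✓)  11000(✓)  11001(✓)  11010(✓)  11011(✓)  11110(✓)  11111(✓)
size-2^1 implicants → -0010(✓)  -0011(✓)  -0101(✓)  -0110(✓)  -0111(✓)  -1000(✓)  -1001(✓)  -1010(✓)  -1011(✓)  -1110(✓)  -1111(✓)  0-010(✓)  0-011(✓)  0-110(✓)  0-111(✓)  00-10(✓)  00-11(✓)  0001-(✓)  001-0(✓)  001-1(✓)  0010-(✓)  0011-(✓)  01-10(✓)  01-11(✓)  010-0(✓)  010-1(✓)  0100-(✓)  0101-(✓)  0111-(✓)  1-001(✓)  1-010(✓)  1-011(✓)  1-110(✓)  1-111(✓)  10-01(✓)  10-10(✓)  10-11(✓)  100-1(✓)  1001-(✓)  101-1(✓)  1011-(✓)  11-10(✓)  11-11(✓)  110-0(✓)  110-1(✓)  1100-(✓)  1101-(✓)  1111-(✓)
size-2^2 implicants → --010(✓)  --011(✓)  --110(✓)  --111(✓)  -0-10(✓)  -0-11(✓)  -001-(✓)  -01-1  -011-(✓)  -1-10(✓)  -1-11(✓)  -10-0(✓)  -10-1(✓)  -100-(✓)  -101-(✓)  -111-(✓)  0--10(✓)  0--11(✓)  0-01-(✓)  0-11-(✓)  00-1-(✓)  001--  01-1-(✓)  010--(✓)  1--10(✓)  1--11(✓)  1-0-1  1-01-(✓)  1-11-(✓)  10--1  10-1-(✓)  11-1-(✓)  110--(✓)
size-2^3 implicants → ---10(✓)  ---11(✓)  --01-(✓)  --11-(✓)  -0-1-(✓)  -1-1-(✓)  -10--  0--1-(✓)  1--1-(✓)
size-2^4 implicants → ---1-
Unchecked terms (primes): ---1-, -01-1, -10--, 001--, 1-0-1, 10--1
Minterm coverage:
  m2 ⊆ ---1- [E]
  m3 ⊆ ---1- [E]
  m4 ⊆ 001-- [E]
  m5 ⊆ -01-1,001--
  m6 ⊆ ---1-,001--
  m7 ⊆ ---1-,-01-1,001--
  m8 ⊆ -10-- [E]
  m9 ⊆ -10-- [E]
  m10 ⊆ ---1-,-10--
  m11 ⊆ ---1-,-10--
  m14 ⊆ ---1- [E]
  m15 ⊆ ---1- [E]
  m17 ⊆ 1-0-1,10--1
  m18 ⊆ ---1- [E]
  m19 ⊆ ---1-,1-0-1,10--1
  m21 ⊆ -01-1,10--1
  m22 ⊆ ---1- [E]
  m23 ⊆ ---1-,-01-1,10--1
  m24 ⊆ -10-- [E]
  m25 ⊆ -10--,1-0-1
  m26 ⊆ ---1-,-10--
  m27 ⊆ ---1-,-10--,1-0-1
  m30 ⊆ ---1- [E]
  m31 ⊆ ---1- [E]
E = {---1-, -10--, 001--}
Petrick residual → 10--1
Cover = d + bc' + a'b'c + ab'e  |cover|=4

4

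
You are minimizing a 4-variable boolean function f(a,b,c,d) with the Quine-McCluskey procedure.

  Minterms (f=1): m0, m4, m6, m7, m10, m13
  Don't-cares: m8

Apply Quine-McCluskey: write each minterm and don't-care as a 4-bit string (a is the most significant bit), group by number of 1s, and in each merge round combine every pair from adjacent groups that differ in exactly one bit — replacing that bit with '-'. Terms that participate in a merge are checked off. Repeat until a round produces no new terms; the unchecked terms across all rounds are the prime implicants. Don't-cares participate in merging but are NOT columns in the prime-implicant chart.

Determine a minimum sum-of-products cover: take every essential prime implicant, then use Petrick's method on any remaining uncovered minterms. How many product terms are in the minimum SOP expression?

4

size-2^0 implicants → 0000(✓)  0100(✓)  0110(✓)  0111(✓)  1000(✓)  1010(✓)  1101
size-2^1 implicants → -000  0-00  01-0  011-  10-0
Unchecked terms (primes): -000, 0-00, 01-0, 011-, 10-0, 1101
Minterm coverage:
  m0 ⊆ -000,0-00
  m4 ⊆ 0-00,01-0
  m6 ⊆ 01-0,011-
  m7 ⊆ 011- [E]
  m10 ⊆ 10-0 [E]
  m13 ⊆ 1101 [E]
E = {011-, 10-0, 1101}
Petrick residual → 0-00
Cover = a'c'd' + a'bc + ab'd' + abc'd  |cover|=4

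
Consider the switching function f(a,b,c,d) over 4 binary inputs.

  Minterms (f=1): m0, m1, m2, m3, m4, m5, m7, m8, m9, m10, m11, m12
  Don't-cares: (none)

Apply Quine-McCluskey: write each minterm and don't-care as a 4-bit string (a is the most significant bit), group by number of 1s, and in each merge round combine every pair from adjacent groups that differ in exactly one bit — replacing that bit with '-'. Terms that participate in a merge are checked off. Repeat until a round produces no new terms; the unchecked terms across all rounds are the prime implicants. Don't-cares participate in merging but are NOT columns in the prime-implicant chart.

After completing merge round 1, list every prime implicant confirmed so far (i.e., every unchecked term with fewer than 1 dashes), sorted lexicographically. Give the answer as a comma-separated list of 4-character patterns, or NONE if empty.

NONE

size-2^0 implicants → 0000(✓)  0001(✓)  0010(✓)  0011(✓)  0100(✓)  0101(✓)  0111(✓)  1000(✓)  1001(✓)  1010(✓)  1011(✓)  1100(✓)
size-2^1 implicants → -000(✓)  -001(✓)  -010(✓)  -011(✓)  -100(✓)  0-00(✓)  0-01(✓)  0-11(✓)  00-0(✓)  00-1(✓)  000-(✓)  001-(✓)  01-1(✓)  010-(✓)  1-00(✓)  10-0(✓)  10-1(✓)  100-(✓)  101-(✓)
size-2^2 implicants → --00  -0-0(✓)  -0-1(✓)  -00-(✓)  -01-(✓)  0--1  0-0-  00--(✓)  10--(✓)
size-2^3 implicants → -0--
Unchecked terms (primes): --00, -0--, 0--1, 0-0-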